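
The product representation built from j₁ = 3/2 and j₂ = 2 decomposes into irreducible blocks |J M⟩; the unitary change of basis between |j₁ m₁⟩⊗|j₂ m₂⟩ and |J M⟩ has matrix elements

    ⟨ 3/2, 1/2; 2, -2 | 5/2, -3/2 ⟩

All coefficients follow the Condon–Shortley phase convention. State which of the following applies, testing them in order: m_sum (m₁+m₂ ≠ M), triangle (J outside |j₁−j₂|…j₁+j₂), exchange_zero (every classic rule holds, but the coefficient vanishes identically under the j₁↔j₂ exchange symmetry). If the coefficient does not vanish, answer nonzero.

nonzero

m-sum: m₁+m₂ = 1/2+(-2) = -3/2, M = -3/2  ✓
triangle: |j₁−j₂| = 1/2 ≤ J = 5/2 ≤ j₁+j₂ = 7/2  ✓
exchange: j₁≠j₂ or m₁≠m₂ — the exchange symmetry imposes no constraint here
value check: CG = +√(16/35) = +0.676123 ≠ 0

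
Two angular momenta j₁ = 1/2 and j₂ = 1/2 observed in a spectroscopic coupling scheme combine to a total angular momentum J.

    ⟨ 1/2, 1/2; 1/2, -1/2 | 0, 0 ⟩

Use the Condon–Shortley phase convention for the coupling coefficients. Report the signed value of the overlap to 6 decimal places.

triangle: 1!·0!·0!/2! = 1/2
(j±m)!: 1!·0!·0!·1!·0!·0! = 1
prefactor² = (2J+1)·Δ·N² = 1/2
  k=0: +1/(0!·1!·0!·0!·0!·0!) = 1
Σ = 1  ⇒  CG² = 1/2·1² = 1/2
CG = +√(1/2) = +0.707107

+√(1/2) ≈ +0.707107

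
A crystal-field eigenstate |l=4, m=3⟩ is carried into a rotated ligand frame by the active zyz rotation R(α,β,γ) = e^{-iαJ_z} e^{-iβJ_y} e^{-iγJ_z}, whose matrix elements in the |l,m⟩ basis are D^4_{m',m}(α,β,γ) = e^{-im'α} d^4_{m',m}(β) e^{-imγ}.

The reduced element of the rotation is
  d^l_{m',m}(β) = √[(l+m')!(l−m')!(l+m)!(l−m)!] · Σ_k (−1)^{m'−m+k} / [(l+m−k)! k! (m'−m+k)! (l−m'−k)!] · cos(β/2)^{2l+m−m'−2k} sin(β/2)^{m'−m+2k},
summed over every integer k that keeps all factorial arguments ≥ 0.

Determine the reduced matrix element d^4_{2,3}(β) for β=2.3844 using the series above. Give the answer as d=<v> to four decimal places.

d^4_{2,3}(β=2.3844) via the finite sum:
Half-angle: c=0.369617, s=0.929184. N=√(720·2·5040·1)=2693.993318
Admissible k: 1..2 (factorial args all ≥0)
  k=1: (−1)^0·2693.9933/(720)·0.3696^7·0.9292^1 = +0.003277
  k=2: (−1)^1·2693.9933/(240)·0.3696^5·0.9292^3 = -0.062122
d^4_{2,3}(2.3844) = +0.003277 -0.062122 = -0.058846

d=-0.0588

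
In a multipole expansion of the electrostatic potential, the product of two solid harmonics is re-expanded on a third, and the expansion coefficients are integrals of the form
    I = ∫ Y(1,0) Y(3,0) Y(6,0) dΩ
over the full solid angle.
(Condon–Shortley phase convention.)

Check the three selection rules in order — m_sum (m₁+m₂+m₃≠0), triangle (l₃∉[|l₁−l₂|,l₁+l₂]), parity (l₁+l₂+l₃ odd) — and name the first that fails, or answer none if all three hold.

triangle

Σmᵢ = 0  ✓
l₃∈[|l₁−l₂|,l₁+l₂]=[2,4] required, l₃=6 fails  ✗
Σlᵢ = 10 ⇒ even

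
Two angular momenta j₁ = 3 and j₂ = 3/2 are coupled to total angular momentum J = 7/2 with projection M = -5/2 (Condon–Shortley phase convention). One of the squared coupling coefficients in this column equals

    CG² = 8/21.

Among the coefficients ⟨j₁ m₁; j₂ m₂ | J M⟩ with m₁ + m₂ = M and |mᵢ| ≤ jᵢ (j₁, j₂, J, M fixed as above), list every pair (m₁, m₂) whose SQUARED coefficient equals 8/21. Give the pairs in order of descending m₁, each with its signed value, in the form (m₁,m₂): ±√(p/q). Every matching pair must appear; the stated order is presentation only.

(-3,1/2): −√(8/21)

Admissible pairs with m₁+m₂ = M = -5/2: (-3,1/2), (-2,-1/2), (-1,-3/2)
  (m₁,m₂)=(-1,-3/2): CG² = 10/21, CG = +√(10/21)
  (m₁,m₂)=(-2,-1/2): CG² = 1/7, CG = −√(1/7)
  (m₁,m₂)=(-3,1/2): CG² = 8/21, CG = −√(8/21)   ← matches the target
Pairs with CG² = 8/21: (-3,1/2): −√(8/21)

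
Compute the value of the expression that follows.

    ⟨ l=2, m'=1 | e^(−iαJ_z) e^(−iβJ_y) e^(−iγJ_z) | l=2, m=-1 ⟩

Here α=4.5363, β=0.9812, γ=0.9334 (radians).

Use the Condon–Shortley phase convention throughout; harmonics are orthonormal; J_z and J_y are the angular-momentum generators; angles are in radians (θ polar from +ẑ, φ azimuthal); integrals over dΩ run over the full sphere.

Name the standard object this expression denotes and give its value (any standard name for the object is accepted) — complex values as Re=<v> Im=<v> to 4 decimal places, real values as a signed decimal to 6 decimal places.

This is a Wigner D-matrix element — the rotation-matrix element ⟨l m'| R(α,β,γ) |l m⟩ in the angular-momentum basis.
First d^2_{1,-1}(β=0.9812), then the phase factors e^{-i(1)α} and e^{-i(-1)γ}:
Half-angle: c=0.882050, s=0.471155. N=√(6·1·1·6)=6.000000
The bounds max(0,m−m')=0 and min(l+m,l−m')=1 give 2 terms
  k=0: (−1)^2·6.0000/(2)·0.8821^2·0.4712^2 = +0.518127
  k=1: (−1)^3·6.0000/(6)·0.8821^0·0.4712^4 = -0.049278
d^2_{1,-1}(0.9812) = +0.518127 -0.049278 = +0.468848
Attach z-rotation phases: D = e^{-i(1)(4.5363)}·(+0.468848)·e^{-i(-1)(0.9334)} = -0.419840+0.208693i

Wigner D-matrix element, Re=-0.4198 Im=0.2087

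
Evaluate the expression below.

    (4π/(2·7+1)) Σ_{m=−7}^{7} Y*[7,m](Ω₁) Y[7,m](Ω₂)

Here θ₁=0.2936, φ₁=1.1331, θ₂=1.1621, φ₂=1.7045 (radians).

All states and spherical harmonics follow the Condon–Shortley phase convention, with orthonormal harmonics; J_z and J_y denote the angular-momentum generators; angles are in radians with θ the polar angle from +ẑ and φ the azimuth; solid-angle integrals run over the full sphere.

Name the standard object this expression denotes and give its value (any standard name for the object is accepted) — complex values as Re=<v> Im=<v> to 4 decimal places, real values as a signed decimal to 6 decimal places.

Legendre polynomial (addition theorem), +0.321503

This sum is the spherical-harmonic addition theorem: it equals the Legendre polynomial P_l(cos γ) of the angle γ between the two directions.
Term-by-term m-sum for l=7 (normalisation 4π/15 = 0.837758):
  term(m=-7) = (-0.000015, 0.000018)   from Y*(Ω₁)=(-0.000007, 0.000085), Y(Ω₂)=(0.220590, 0.162487)
  term(m=-6) = (-0.000448, 0.000132)   from Y*(Ω₁)=(0.000915, 0.000519), Y(Ω₂)=(-0.308602, 0.319164)
  term(m=-5) = (-0.001961, -0.000574)   from Y*(Ω₁)=(0.006626, -0.004707), Y(Ω₂)=(-0.155853, -0.197321)
  term(m=-4) = (0.005635, 0.006493)   from Y*(Ω₁)=(-0.007860, -0.043199), Y(Ω₂)=(-0.168457, 0.099795)
  term(m=-3) = (0.007907, 0.054759)   from Y*(Ω₁)=(-0.162262, -0.042767), Y(Ω₂)=(-0.128733, -0.303542)
  term(m=-2) = (0.011150, -0.024442)   from Y*(Ω₁)=(-0.275345, 0.329967), Y(Ω₂)=(-0.060290, 0.016517)
  term(m=-1) = (0.170984, -0.109933)   from Y*(Ω₁)=(0.259514, 0.554554), Y(Ω₂)=(-0.044258, -0.329038)
  term(m=+0) = (-0.002737, 0.000000)   from Y*(Ω₁)=(0.119224, -0.000000), Y(Ω₂)=(-0.022957, 0.000000)
  term(m=+1) = (0.170984, 0.109933)   from Y*(Ω₁)=(-0.259514, 0.554554), Y(Ω₂)=(0.044258, -0.329038)
  term(m=+2) = (0.011150, 0.024442)   from Y*(Ω₁)=(-0.275345, -0.329967), Y(Ω₂)=(-0.060290, -0.016517)
  term(m=+3) = (0.007907, -0.054759)   from Y*(Ω₁)=(0.162262, -0.042767), Y(Ω₂)=(0.128733, -0.303542)
  term(m=+4) = (0.005635, -0.006493)   from Y*(Ω₁)=(-0.007860, 0.043199), Y(Ω₂)=(-0.168457, -0.099795)
  term(m=+5) = (-0.001961, 0.000574)   from Y*(Ω₁)=(-0.006626, -0.004707), Y(Ω₂)=(0.155853, -0.197321)
  term(m=+6) = (-0.000448, -0.000132)   from Y*(Ω₁)=(0.000915, -0.000519), Y(Ω₂)=(-0.308602, -0.319164)
  term(m=+7) = (-0.000015, -0.000018)   from Y*(Ω₁)=(0.000007, 0.000085), Y(Ω₂)=(-0.220590, 0.162487)
Total Σ_m = (0.383766, -0.000000). Multiply by 0.837758: (0.321503, -0.000000). P_7(cos γ) = 0.321503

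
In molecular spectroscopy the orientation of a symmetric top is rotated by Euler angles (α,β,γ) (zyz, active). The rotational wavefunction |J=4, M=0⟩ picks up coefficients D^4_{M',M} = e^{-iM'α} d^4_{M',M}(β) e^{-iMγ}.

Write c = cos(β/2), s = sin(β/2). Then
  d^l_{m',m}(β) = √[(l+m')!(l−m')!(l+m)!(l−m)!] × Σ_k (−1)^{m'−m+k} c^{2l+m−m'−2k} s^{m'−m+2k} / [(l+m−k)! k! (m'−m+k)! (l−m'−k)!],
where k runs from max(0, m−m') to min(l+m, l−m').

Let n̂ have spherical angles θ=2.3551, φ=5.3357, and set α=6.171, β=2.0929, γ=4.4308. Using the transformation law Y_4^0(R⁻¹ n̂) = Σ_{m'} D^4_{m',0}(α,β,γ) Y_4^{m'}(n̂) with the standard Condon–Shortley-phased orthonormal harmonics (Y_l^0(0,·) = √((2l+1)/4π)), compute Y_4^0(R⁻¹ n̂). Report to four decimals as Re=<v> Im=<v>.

Need the full column D^4_{m',0} for m'=−4..4 at α=6.1710, β=2.0929, γ=4.4308.
cos(β/2)=0.500647, sin(β/2)=0.865651
d^4_{-4,0}: single k=4 term ⇒ +0.295154;  D = +0.265932-0.128047i
d^4_{-3,0}: k∈[3..4] ⇒ +0.241408 -0.721730 = -0.480322;  D = -0.453374+0.158621i
d^4_{-2,0}: k∈[2..4] ⇒ +0.111943 -0.892461 +1.000560 = +0.220042;  D = +0.214526-0.048958i
d^4_{-1,0}: k∈[1..4] ⇒ +0.030520 -0.547463 +1.636730 -0.815545 = +0.304241;  D = +0.302329-0.034060i
d^4_{0,0}: k∈[0..4] ⇒ +0.003947 -0.188798 +1.269995 -1.687492 +0.315315 = -0.287034;  D = -0.287034+0.000000i
d^4_{1,0}: k∈[0..3] ⇒ -0.030520 +0.547463 -1.636730 +0.815545 = -0.304241;  D = -0.302329-0.034060i
d^4_{2,0}: k∈[0..2] ⇒ +0.111943 -0.892461 +1.000560 = +0.220042;  D = +0.214526+0.048958i
d^4_{3,0}: k∈[0..1] ⇒ -0.241408 +0.721730 = +0.480322;  D = +0.453374+0.158621i
d^4_{4,0}: single k=0 term ⇒ +0.295154;  D = +0.265932+0.128047i
Y_4^{m'}(θ=2.3551,φ=5.3357) and Σ D·Y over m':
  (+0.2659-0.1280i)·(-0.0886-0.0671i)  (-0.4534+0.1586i)·(+0.2997-0.0924i)  (+0.2145-0.0490i)·(-0.1331+0.3960i)  (+0.3023-0.0341i)·(-0.0680-0.0946i)  (-0.2870+0.0000i)·(-0.3444+0.0000i)  (-0.3023-0.0341i)·(+0.0680-0.0946i)  (+0.2145+0.0490i)·(-0.1331-0.3960i)  (+0.4534+0.1586i)·(-0.2997-0.0924i)  (+0.2659+0.1280i)·(-0.0886+0.0671i)
Y_4^0(R⁻¹ n̂) = -0.273721+0.000000i

Re=-0.2737 Im=0.0000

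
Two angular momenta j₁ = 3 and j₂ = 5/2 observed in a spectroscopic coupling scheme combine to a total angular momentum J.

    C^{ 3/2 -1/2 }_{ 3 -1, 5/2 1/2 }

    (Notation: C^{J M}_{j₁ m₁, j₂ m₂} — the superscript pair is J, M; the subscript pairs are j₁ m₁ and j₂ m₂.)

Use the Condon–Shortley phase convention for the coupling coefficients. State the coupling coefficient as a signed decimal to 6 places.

j₁+j₂−J=4  J+j₁−j₂=2  J−j₁+j₂=1  j₁+j₂+J+1=8
(j₁±m₁, j₂±m₂, J±M) = (2,4,3,2,1,2)
P² = 192/35
sum k=2..3:
  [2] +1/8 = 1/8
  [3] −1/6 = -1/6
S = -1/24
C² = P²·S² = 1/105 ; C = -0.097590

−√(1/105) ≈ -0.097590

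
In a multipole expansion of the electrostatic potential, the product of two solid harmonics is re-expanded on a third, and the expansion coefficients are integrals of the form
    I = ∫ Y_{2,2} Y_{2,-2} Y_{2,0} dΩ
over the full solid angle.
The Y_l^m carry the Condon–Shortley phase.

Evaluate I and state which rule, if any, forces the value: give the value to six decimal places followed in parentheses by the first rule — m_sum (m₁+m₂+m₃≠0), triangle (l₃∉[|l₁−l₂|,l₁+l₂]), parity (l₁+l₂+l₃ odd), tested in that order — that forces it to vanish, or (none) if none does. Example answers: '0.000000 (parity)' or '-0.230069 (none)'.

Rules hold: Σm=0, L=6 even, 0≤2≤4.
N = 5·5·5 = 125
Δ = 2!·2!·2!/7! = 1/630
Racah Σ t=0..2: t=0:+1/8 t=1:−1/1 t=2:+1/8 = -3/4
⇒ 3j(2 2 2; 0 0 0)² = 2/35, sgn -1
Racah Σ t=0..0: t=0:+1/8 = 1/8
⇒ 3j(2 2 2; 2 -2 0)² = 2/35, sgn +1
4πI² = N·(3j₀)²·(3jₘ)² = 20/49
I = -1·√(0.408163/4π) = -0.18022375
No selection rule forces the value: the integral is nonzero (none).

-0.180224 (none)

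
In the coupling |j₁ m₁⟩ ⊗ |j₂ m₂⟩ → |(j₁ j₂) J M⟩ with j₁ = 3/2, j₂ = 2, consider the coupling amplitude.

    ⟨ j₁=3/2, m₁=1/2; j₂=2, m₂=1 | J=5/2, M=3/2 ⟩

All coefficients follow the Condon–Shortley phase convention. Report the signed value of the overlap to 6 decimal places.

−√(1/35) ≈ -0.169031

√[6·1!2!3!/7! · 2!1!3!1!4!1!] = √(144/35)
  +(−1)^0/∏(0,1,1,3,1,0)! = 1/6  (running 1/6)
  +(−1)^1/∏(1,0,0,2,2,1)! = -1/4  (running -1/12)
⟨..|..⟩ = √(144/35)·(-1/12) = -0.169031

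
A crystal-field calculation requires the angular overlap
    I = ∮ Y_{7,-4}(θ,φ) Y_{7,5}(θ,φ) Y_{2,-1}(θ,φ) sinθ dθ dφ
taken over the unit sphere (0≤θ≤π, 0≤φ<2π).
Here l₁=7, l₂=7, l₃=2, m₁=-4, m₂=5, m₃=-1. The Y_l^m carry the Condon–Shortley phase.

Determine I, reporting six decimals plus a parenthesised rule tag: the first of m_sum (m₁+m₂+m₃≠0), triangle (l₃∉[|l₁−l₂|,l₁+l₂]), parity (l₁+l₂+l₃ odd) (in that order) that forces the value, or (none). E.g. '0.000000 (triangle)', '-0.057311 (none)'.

-0.188767 (none)

m-sum 0 ✓  L=16 even ✓  0≤2≤14 ✓
Π(2lᵢ+1) = 15×15×5 = 1125
triangle coeff Δ(7,7,2) = 1/185640
Σ_t [5,7]: t=5:−1/2419200 t=6:+1/518400 t=7:−1/2419200 = 1/907200
(3j)²=56/3315 [(7 7 2; 0 0 0)], sign=+1
Σ_t [10,11]: t=10:+1/14515200 t=11:−1/79833600 = 1/17740800
(3j)²=729/30940 [(7 7 2; -4 5 -1)], sign=-1
⇒ 4πI² = 21870/48841
I = (-1)√(21870/48841/(4π)) = -0.18876748
No selection rule forces the value: the integral is nonzero (none).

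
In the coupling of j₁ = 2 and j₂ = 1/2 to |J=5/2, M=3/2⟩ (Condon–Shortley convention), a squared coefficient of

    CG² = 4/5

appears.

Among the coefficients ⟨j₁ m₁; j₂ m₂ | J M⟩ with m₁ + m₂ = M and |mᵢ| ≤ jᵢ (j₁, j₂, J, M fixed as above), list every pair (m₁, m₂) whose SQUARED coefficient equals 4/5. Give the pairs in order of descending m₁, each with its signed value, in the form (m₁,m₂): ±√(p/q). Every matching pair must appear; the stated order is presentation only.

Admissible pairs with m₁+m₂ = M = 3/2: (1,1/2), (2,-1/2)
  (m₁,m₂)=(2,-1/2): CG² = 1/5, CG = +√(1/5)
  (m₁,m₂)=(1,1/2): CG² = 4/5, CG = +√(4/5)   ← matches the target
Pairs with CG² = 4/5: (1,1/2): +√(4/5)

(1,1/2): +√(4/5)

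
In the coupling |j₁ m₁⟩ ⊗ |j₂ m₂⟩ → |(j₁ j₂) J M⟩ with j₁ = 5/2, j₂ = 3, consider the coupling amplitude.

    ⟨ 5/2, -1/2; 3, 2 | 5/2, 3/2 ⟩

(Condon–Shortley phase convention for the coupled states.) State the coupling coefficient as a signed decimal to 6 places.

j₁+j₂−J=3  J+j₁−j₂=2  J−j₁+j₂=3  j₁+j₂+J+1=9
(j₁±m₁, j₂±m₂, J±M) = (2,3,5,1,4,1)
P² = 288/7
sum k=2..3:
  [2] +1/12 = 1/12
  [3] −1/24 = -1/24
S = 1/24
C² = P²·S² = 1/14 ; C = +0.267261

+0.267261  (= +√(1/14))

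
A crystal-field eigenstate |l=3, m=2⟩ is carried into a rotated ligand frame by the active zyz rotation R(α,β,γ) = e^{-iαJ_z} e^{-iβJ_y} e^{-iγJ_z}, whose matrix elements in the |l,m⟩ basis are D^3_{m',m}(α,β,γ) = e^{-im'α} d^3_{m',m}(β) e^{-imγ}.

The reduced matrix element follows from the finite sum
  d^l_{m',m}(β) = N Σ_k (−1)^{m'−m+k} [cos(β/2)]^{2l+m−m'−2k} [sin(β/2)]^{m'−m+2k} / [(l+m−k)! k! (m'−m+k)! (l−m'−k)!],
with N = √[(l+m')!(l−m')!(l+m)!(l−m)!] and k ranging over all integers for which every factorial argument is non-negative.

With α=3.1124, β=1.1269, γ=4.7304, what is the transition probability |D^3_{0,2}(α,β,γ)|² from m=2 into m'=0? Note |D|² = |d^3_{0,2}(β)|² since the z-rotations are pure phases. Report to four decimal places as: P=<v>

Split into d^3_{0,2}(β=1.1269) × two z-phases.
Half-angle: c=0.845417, s=0.534106. N=√(6·6·120·1)=65.726707
k: max(0,(2)−(0))=2 … min(3+(2),3−(0))=3
  k=2: (−1)^0·65.7267/(12)·0.8454^4·0.5341^2 = +0.798179
  k=3: (−1)^1·65.7267/(12)·0.8454^2·0.5341^4 = -0.318576
d^3_{0,2}(1.1269) = +0.798179 -0.318576 = +0.479603
|D^3_{0,2}|² = |d^3_{0,2}(β)|² = (+0.479603)² = 0.230019 (the z-rotation phases have unit modulus)

P=0.2300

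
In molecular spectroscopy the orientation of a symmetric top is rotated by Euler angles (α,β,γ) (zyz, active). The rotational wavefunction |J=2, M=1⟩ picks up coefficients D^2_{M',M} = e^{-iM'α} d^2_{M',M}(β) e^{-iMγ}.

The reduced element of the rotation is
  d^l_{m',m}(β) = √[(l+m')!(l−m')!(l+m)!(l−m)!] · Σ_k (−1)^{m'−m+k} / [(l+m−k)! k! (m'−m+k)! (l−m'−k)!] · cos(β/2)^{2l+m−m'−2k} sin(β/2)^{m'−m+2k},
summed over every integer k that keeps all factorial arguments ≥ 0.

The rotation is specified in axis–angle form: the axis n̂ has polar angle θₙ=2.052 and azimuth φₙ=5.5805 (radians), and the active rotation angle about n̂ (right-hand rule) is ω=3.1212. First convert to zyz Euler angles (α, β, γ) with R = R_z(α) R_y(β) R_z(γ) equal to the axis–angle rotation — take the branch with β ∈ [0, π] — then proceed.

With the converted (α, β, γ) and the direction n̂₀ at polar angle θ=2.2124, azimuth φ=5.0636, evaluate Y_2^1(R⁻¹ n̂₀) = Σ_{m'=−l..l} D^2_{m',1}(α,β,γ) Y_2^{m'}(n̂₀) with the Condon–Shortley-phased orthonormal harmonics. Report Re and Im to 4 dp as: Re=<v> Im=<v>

Re=0.1605 Im=-0.0478

Axis–angle → zyz. n̂ = (sinθₙcosφₙ, sinθₙsinφₙ, cosθₙ) = (+0.676450, -0.572878, -0.462846), ω = 3.1212.
R = I cosω + sinω [n̂]ₓ + (1−cosω) n̂n̂ᵀ gives
  R = [-0.084719, -0.765527, -0.637801; -0.784403, -0.343482, +0.516460; -0.614438, +0.544048, -0.571383]
β = atan2(√(R₁₃²+R₂₃²), R₃₃) = 2.178986; α = atan2(R₂₃, R₁₃) mod 2π = 2.460934; γ = atan2(R₃₂, −R₃₁) mod 2π = 0.724712
Need the full column D^2_{m',1} for m'=−2..2 at α=2.4609, β=2.1790, γ=0.7247.
cos(β/2)=0.462935, sin(β/2)=0.886392
d^2_{-2,1}: single k=3 term ⇒ +0.644804;  D = -0.317719-0.561094i
d^2_{-1,1}: k∈[2..3] ⇒ +0.505141 -0.617311 = -0.112170;  D = +0.018471-0.110639i
d^2_{0,1}: k∈[1..2] ⇒ +0.215408 -0.789721 = -0.574313;  D = -0.429983+0.380724i
d^2_{1,1}: k∈[0..1] ⇒ +0.045928 -0.505141 = -0.459213;  D = +0.458768-0.020223i
d^2_{2,1}: single k=0 term ⇒ -0.175880;  D = -0.141428-0.104555i
Y_2^{m'}(θ=2.2124,φ=5.0636) and Σ D·Y over m':
  (-0.3177-0.5611i)·(-0.1892+0.1602i)  (+0.0185-0.1106i)·(-0.1274-0.3478i)  (-0.4300+0.3807i)·(+0.0235+0.0000i)  (+0.4588-0.0202i)·(+0.1274-0.3478i)  (-0.1414-0.1046i)·(-0.1892-0.1602i)
Y_2^1(R⁻¹ n̂) = +0.160497-0.047786i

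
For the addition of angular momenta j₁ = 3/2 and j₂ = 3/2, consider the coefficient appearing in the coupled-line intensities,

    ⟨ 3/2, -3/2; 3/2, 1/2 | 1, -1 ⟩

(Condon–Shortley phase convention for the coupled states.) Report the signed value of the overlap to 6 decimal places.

+√(3/10) ≈ +0.547723

√[3·2!1!1!/5! · 0!3!2!1!0!2!] = √(6/5)
  +(−1)^2/∏(2,0,1,0,0,1)! = 1/2  (running 1/2)
⟨..|..⟩ = √(6/5)·(1/2) = +0.547723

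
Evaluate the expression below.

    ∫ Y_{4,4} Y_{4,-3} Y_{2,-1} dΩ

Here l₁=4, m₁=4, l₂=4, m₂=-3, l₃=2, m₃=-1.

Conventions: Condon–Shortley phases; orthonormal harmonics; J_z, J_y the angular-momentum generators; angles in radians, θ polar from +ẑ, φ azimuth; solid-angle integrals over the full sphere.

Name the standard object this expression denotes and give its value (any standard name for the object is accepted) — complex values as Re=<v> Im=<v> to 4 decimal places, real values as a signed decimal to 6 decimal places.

This is a Gaunt coefficient — the integral of a triple product of spherical harmonics over the sphere.
m-sum 0 ✓  L=10 even ✓  0≤2≤8 ✓
Π(2lᵢ+1) = 9×9×5 = 405
triangle coeff Δ(4,4,2) = 1/13860
Σ_t [2,4]: t=2:+1/192 t=3:−1/36 t=4:+1/192 = -5/288
(3j)²=20/693 [(4 4 2; 0 0 0)], sign=-1
Σ_t [0,0]: t=0:+1/1440 = 1/1440
(3j)²=7/165 [(4 4 2; 4 -3 -1)], sign=-1
⇒ 4πI² = 60/121
I = (+1)√(60/121/(4π)) = 0.19864517

Gaunt coefficient, +0.198645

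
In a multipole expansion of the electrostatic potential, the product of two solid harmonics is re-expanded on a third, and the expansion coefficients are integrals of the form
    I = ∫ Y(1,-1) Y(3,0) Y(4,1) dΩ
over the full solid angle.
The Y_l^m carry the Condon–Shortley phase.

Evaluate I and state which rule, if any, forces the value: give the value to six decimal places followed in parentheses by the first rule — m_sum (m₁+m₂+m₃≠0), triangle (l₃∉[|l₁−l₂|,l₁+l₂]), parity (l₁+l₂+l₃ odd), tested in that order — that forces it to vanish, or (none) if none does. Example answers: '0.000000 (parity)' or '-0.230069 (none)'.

-0.194664 (none)

Rules hold: Σm=0, L=8 even, 2≤4≤4.
N = 3·7·9 = 189
Δ = 0!·2!·6!/9! = 1/252
Racah Σ t=0..0: t=0:+1/36 = 1/36
⇒ 3j(1 3 4; 0 0 0)² = 4/63, sgn +1
Racah Σ t=0..0: t=0:+1/72 = 1/72
⇒ 3j(1 3 4; -1 0 1)² = 5/126, sgn -1
4πI² = N·(3j₀)²·(3jₘ)² = 10/21
I = -1·√(0.47619/4π) = -0.19466390
No selection rule forces the value: the integral is nonzero (none).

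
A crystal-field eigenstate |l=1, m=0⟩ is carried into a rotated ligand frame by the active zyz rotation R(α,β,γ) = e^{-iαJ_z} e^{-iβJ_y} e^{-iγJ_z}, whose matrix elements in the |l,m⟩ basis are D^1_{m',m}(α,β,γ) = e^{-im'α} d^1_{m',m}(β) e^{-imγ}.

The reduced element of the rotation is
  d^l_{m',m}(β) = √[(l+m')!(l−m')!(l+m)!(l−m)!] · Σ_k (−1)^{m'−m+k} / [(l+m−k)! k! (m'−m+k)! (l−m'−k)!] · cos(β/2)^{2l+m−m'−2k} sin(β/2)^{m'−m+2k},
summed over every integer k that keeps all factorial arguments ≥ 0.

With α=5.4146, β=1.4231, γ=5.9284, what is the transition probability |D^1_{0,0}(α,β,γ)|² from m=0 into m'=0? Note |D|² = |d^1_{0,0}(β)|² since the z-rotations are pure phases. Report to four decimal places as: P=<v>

P=0.0217

First d^1_{0,0}(β=1.4231), then the phase factors e^{-i(0)α} and e^{-i(0)γ}:
With c≡cos(β/2)=0.757351 and s≡sin(β/2)=0.653008, N=[1·1·1·1]^{1/2}=1.000000
Admissible k: 0..1 (factorial args all ≥0)
  k=0: (−1)^0·1.0000/(1)·0.7574^2·0.6530^0 = +0.573580
  k=1: (−1)^1·1.0000/(1)·0.7574^0·0.6530^2 = -0.426420
d^1_{0,0}(1.4231) = +0.573580 -0.426420 = +0.147160
|D^1_{0,0}|² = |d^1_{0,0}(β)|² = (+0.147160)² = 0.021656 (the z-rotation phases have unit modulus)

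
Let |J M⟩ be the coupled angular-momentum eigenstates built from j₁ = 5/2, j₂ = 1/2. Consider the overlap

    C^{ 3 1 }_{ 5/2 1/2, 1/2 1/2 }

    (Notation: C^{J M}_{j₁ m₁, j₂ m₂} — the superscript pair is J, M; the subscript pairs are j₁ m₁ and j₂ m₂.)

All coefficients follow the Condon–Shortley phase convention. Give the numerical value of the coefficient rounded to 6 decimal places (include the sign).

+√(2/3) ≈ +0.816497

√[7·0!5!1!/7! · 3!2!1!0!4!2!] = √(96)
  +(−1)^0/∏(0,0,2,1,3,0)! = 1/12  (running 1/12)
⟨..|..⟩ = √(96)·(1/12) = +0.816497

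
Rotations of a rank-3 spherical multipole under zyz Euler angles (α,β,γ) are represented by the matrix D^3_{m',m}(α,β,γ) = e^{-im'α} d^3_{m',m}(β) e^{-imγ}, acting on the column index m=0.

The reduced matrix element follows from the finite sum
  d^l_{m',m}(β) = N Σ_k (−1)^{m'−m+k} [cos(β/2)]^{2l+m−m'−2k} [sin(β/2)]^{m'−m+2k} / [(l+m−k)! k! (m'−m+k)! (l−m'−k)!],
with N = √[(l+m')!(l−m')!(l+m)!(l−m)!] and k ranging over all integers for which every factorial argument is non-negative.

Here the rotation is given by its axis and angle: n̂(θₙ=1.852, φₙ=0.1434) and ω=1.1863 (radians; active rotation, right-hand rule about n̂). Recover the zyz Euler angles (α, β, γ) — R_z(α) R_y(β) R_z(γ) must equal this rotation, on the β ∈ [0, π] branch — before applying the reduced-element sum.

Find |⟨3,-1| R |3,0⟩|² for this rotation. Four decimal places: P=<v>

P=0.0017

Axis–angle → zyz. n̂ = (sinθₙcosφₙ, sinθₙsinφₙ, cosθₙ) = (+0.950861, +0.137296, -0.277512), ω = 1.1863.
R = I cosω + sinω [n̂]ₓ + (1−cosω) n̂n̂ᵀ gives
  R = [+0.940094, +0.338832, -0.037626; -0.175669, +0.386872, -0.905246; -0.292169, +0.857627, +0.423218]
β = atan2(√(R₁₃²+R₂₃²), R₃₃) = 1.133802; α = atan2(R₂₃, R₁₃) mod 2π = 4.670848; γ = atan2(R₃₂, −R₃₁) mod 2π = 1.242455
D^3_{-1,0}(4.6708,1.1338,1.2425) = e^{-i·-1·4.6708}·d^3_{-1,0}(1.1338)·e^{-i·0·1.2425}. Compute d first:
Half-angle: c=0.843569, s=0.537020. N=√(2·24·6·6)=41.569219
The bounds max(0,m−m')=1 and min(l+m,l−m')=3 give 3 terms
  k=1: (−1)^0·41.5692/(12)·0.8436^5·0.5370^1 = +0.794667
  k=2: (−1)^1·41.5692/(4)·0.8436^3·0.5370^3 = -0.966154
  k=3: (−1)^2·41.5692/(12)·0.8436^1·0.5370^5 = +0.130516
d^3_{-1,0}(1.1338) = +0.794667 -0.966154 +0.130516 = -0.040971
|D^3_{-1,0}|² = |d^3_{-1,0}(β)|² = (-0.040971)² = 0.001679 (the z-rotation phases have unit modulus)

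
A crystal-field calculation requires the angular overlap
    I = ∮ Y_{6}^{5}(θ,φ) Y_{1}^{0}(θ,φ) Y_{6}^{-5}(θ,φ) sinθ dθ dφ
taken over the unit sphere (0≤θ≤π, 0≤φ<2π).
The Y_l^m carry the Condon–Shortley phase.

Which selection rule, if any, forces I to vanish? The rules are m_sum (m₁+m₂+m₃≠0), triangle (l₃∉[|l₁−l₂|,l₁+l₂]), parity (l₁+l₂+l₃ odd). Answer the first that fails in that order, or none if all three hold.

Σmᵢ = 0  ✓
l₃∈[|l₁−l₂|,l₁+l₂]=[5,7], have l₃=6  ✓
Σlᵢ = 13 ⇒ odd  ✗

parity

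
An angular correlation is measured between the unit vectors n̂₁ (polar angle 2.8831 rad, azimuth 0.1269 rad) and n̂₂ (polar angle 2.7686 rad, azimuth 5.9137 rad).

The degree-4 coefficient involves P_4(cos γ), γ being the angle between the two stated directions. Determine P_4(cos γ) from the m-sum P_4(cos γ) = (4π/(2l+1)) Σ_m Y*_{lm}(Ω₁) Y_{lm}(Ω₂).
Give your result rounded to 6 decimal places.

Summing Y*_{l m}(θ₁,φ₁)·Y_{l m}(θ₂,φ₂) over m ∈ [−4, 4]; prefactor 4π/(2·4+1) = 1.396263:
  term(m=-4) = (-0.000006, 0.000013)   from Y*(Ω₁)=(0.001651, 0.000918), Y(Ω₂)=(0.000724, 0.007770)
  term(m=-3) = (0.000093, 0.001136)   from Y*(Ω₁)=(-0.018765, -0.007510), Y(Ω₂)=(-0.025158, -0.050481)
  term(m=-2) = (0.014910, 0.022855)   from Y*(Ω₁)=(0.117274, 0.030420), Y(Ω₂)=(0.166487, 0.151704)
  term(m=-1) = (0.179524, 0.097234)   from Y*(Ω₁)=(-0.410850, -0.052419), Y(Ω₂)=(-0.459670, -0.178017)
  term(m=+0) = (0.204772, 0.000000)   from Y*(Ω₁)=(0.585598, -0.000000), Y(Ω₂)=(0.349680, 0.000000)
  term(m=+1) = (0.179524, -0.097234)   from Y*(Ω₁)=(0.410850, -0.052419), Y(Ω₂)=(0.459670, -0.178017)
  term(m=+2) = (0.014910, -0.022855)   from Y*(Ω₁)=(0.117274, -0.030420), Y(Ω₂)=(0.166487, -0.151704)
  term(m=+3) = (0.000093, -0.001136)   from Y*(Ω₁)=(0.018765, -0.007510), Y(Ω₂)=(0.025158, -0.050481)
  term(m=+4) = (-0.000006, -0.000013)   from Y*(Ω₁)=(0.001651, -0.000918), Y(Ω₂)=(0.000724, -0.007770)
Accumulated sum (0.593814, 0.000000); after 4π/(2l+1) scaling, (0.829120, 0.000000) ⇒ P_4 = 0.829120

0.829120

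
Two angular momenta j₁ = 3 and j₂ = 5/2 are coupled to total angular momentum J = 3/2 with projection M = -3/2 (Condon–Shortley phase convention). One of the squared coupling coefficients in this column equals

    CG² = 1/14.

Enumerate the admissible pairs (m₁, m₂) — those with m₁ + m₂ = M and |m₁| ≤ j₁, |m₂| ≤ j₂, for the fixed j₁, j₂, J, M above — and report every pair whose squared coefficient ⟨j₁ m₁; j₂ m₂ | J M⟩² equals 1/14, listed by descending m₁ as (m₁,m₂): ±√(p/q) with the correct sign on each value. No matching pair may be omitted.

Admissible pairs with m₁+m₂ = M = -3/2: (-3,3/2), (-2,1/2), (-1,-1/2), (0,-3/2), (1,-5/2)
  (m₁,m₂)=(1,-5/2): CG² = 1/14, CG = +√(1/14)   ← matches the target
  (m₁,m₂)=(0,-3/2): CG² = 6/35, CG = −√(6/35)
  (m₁,m₂)=(-1,-1/2): CG² = 9/35, CG = +√(9/35)
  (m₁,m₂)=(-2,1/2): CG² = 2/7, CG = −√(2/7)
  (m₁,m₂)=(-3,3/2): CG² = 3/14, CG = +√(3/14)
Pairs with CG² = 1/14: (1,-5/2): +√(1/14)

(1,-5/2): +√(1/14)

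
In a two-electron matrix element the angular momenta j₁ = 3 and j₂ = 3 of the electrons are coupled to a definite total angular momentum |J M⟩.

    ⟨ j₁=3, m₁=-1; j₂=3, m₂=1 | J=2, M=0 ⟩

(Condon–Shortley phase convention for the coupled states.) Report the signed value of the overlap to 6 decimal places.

j₁+j₂−J=4  J+j₁−j₂=2  J−j₁+j₂=2  j₁+j₂+J+1=9
(j₁±m₁, j₂±m₂, J±M) = (2,4,4,2,2,2)
P² = 256/21
sum k=2..4:
  [2] +1/16 = 1/16
  [3] −1/6 = -1/6
  [4] +1/96 = 1/96
S = -3/32
C² = P²·S² = 3/28 ; C = -0.327327

-0.327327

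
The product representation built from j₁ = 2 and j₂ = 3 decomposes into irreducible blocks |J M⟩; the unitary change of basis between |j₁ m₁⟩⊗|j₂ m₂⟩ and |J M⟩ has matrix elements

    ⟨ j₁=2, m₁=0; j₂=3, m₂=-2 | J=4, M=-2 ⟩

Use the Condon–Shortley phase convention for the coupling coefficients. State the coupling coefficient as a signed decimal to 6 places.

√[9·1!3!5!/10! · 2!2!1!5!2!6!] = √(8640/7)
  +(−1)^0/∏(0,1,2,1,1,4)! = 1/48  (running 1/48)
  +(−1)^1/∏(1,0,1,0,2,5)! = -1/240  (running 1/60)
⟨..|..⟩ = √(8640/7)·(1/60) = +0.585540

+0.585540  (= +√(12/35))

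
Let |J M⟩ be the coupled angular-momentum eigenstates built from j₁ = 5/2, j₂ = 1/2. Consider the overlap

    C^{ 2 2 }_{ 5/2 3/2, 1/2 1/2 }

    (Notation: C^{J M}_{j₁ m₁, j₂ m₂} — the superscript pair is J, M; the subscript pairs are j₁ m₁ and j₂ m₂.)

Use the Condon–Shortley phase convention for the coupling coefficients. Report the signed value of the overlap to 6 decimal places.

-0.408248

triangle: 1!*4!*0!/6! = 24/720
(j±m)!: 4!*1!*1!*0!*4!*0! = 576
prefactor² = (2J+1)*Δ*N² = 96
  k=1: −1/(1!*0!*0!*0!*4!*0!) = -1/24
Σ = -1/24  ⇒  CG² = 96*(-1/24)² = 1/6
CG = −√(1/6) = -0.408248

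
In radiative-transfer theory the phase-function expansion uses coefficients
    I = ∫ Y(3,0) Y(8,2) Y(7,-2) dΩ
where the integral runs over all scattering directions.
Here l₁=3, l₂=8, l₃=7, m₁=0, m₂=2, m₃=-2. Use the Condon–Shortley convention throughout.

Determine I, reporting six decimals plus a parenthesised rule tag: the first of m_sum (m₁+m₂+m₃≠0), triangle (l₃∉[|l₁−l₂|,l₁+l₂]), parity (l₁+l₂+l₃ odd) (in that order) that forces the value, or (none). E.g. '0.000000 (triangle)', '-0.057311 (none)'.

m-sum 0 ✓  L=18 even ✓  5≤7≤11 ✓
Π(2lᵢ+1) = 7×17×15 = 1785
triangle coeff Δ(3,8,7) = 1/5290740
Σ_t [1,3]: t=1:−1/7257600 t=2:+1/2073600 t=3:−1/7257600 = 1/4838400
(3j)²=252/20995 [(3 8 7; 0 0 0)], sign=-1
Σ_t [1,3]: t=1:−1/26127360 t=2:+1/3870720 t=3:−1/7257600 = 43/522547200
(3j)²=1849/352716 [(3 8 7; 0 2 -2)], sign=-1
⇒ 4πI² = 116487/1037153
I = (+1)√(116487/1037153/(4π)) = 0.09453930
No selection rule forces the value: the integral is nonzero (none).

0.094539 (none)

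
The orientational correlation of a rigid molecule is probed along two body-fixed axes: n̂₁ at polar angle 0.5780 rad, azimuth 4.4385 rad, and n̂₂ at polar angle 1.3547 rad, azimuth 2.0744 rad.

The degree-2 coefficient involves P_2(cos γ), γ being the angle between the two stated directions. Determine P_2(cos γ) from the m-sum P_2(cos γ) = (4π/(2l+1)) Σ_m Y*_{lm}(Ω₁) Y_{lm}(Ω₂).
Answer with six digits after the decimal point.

Expand P_2 via completeness: Σ_{m} conj(Y_{2,m}) at Ω₁ times Y_{2,m} at Ω₂ —
  m=-2: Y*=-0.09843 + 0.06005j  Y=-0.19687 + 0.31152j  product 0.00067 - 0.04249j
  m=-1: Y*=-0.09562 - 0.34034j  Y=-0.07808 - 0.14171j  product -0.04076 + 0.04012j
  m=+0: Y*=0.34835 + 0.00000j  Y=-0.27189 + 0.00000j  product -0.09471 + 0.00000j
  m=+1: Y*=0.09562 - 0.34034j  Y=0.07808 - 0.14171j  product -0.04076 - 0.04012j
  m=+2: Y*=-0.09843 - 0.06005j  Y=-0.19687 - 0.31152j  product 0.00067 + 0.04249j
Accumulated sum -0.17490 + 0.00000j; after 4π/(2l+1) scaling, -0.43956 + 0.00000j ⇒ P_2 = -0.439564

-0.439564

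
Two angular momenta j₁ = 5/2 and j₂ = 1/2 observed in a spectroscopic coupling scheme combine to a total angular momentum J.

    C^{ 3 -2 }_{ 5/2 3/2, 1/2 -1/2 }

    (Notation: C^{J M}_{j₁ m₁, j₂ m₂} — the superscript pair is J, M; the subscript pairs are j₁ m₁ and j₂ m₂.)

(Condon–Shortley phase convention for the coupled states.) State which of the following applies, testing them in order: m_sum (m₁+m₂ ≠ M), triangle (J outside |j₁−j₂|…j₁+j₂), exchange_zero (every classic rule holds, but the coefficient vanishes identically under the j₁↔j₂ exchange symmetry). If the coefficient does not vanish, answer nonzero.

m_sum

m-sum: m₁+m₂ = 3/2+(-1/2) = 1, M = -2  ✗ ⇒ coefficient is 0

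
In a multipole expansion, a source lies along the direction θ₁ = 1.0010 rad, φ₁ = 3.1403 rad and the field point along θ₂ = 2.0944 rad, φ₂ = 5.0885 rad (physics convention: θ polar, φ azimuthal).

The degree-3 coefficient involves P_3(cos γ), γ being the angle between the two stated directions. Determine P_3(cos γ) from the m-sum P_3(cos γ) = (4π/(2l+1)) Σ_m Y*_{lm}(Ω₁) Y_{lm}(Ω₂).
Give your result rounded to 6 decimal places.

Term-by-term m-sum for l=3 (normalisation 4π/7 = 1.795196):
  [-3]  conj(Y_{3,-3})(Ω₁) = -0.24907 + 0.00097j ; Y_{3,-3}(Ω₂) = -0.24490 - 0.11603j ; Δ = 0.06111 + 0.02866j
  [-2]  conj(Y_{3,-2})(Ω₁) = 0.39088 - 0.00101j ; Y_{3,-2}(Ω₂) = 0.27984 - 0.26186j ; Δ = 0.10912 - 0.10264j
  [-1]  conj(Y_{3,-1})(Ω₁) = -0.12384 + 0.00016j ; Y_{3,-1}(Ω₂) = 0.02570 + 0.06508j ; Δ = -0.00319 - 0.00806j
  [+0]  conj(Y_{3,0})(Ω₁) = -0.31101 + 0.00000j ; Y_{3,0}(Ω₂) = 0.32653 + 0.00000j ; Δ = -0.10155 + 0.00000j
  [+1]  conj(Y_{3,1})(Ω₁) = 0.12384 + 0.00016j ; Y_{3,1}(Ω₂) = -0.02570 + 0.06508j ; Δ = -0.00319 + 0.00806j
  [+2]  conj(Y_{3,2})(Ω₁) = 0.39088 + 0.00101j ; Y_{3,2}(Ω₂) = 0.27984 + 0.26186j ; Δ = 0.10912 + 0.10264j
  [+3]  conj(Y_{3,3})(Ω₁) = 0.24907 + 0.00097j ; Y_{3,3}(Ω₂) = 0.24490 - 0.11603j ; Δ = 0.06111 - 0.02866j
Σ over m = 0.23251 - 0.00000j; ×(4π/7) → 0.41740 - 0.00000j. Real part: 0.417396

0.417396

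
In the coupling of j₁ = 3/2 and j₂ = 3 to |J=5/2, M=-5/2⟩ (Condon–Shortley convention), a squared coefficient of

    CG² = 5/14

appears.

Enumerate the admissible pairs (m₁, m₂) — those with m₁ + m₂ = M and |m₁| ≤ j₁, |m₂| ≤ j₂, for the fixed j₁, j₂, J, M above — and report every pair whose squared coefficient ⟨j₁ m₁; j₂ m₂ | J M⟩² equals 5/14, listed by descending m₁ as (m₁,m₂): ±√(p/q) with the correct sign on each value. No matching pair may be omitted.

(-1/2,-2): −√(5/14)

Admissible pairs with m₁+m₂ = M = -5/2: (-3/2,-1), (-1/2,-2), (1/2,-3)
  (m₁,m₂)=(1/2,-3): CG² = 15/28, CG = +√(15/28)
  (m₁,m₂)=(-1/2,-2): CG² = 5/14, CG = −√(5/14)   ← matches the target
  (m₁,m₂)=(-3/2,-1): CG² = 3/28, CG = +√(3/28)
Pairs with CG² = 5/14: (-1/2,-2): −√(5/14)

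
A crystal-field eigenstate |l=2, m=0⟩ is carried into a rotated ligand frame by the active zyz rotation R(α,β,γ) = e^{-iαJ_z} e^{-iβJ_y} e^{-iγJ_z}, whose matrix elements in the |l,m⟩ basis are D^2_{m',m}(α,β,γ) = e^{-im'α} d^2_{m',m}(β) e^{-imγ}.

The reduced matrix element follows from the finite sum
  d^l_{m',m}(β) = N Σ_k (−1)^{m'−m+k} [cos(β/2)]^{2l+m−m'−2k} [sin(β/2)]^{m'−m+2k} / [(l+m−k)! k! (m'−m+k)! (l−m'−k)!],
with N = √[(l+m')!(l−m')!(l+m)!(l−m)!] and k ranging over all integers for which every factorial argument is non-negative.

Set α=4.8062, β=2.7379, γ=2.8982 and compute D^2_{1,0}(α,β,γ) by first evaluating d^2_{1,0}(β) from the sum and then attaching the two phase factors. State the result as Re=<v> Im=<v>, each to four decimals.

Re=0.0414 Im=0.4405

D^2_{1,0}(4.8062,2.7379,2.8982) = e^{-i·1·4.8062}·d^2_{1,0}(2.7379)·e^{-i·0·2.8982}. Compute d first:
c=cos(2.737900/2)=0.200479, s=sin(2.737900/2)=0.979698; N=√[6·1·2·2]=4.898979
k: max(0,(0)−(1))=0 … min(2+(0),2−(1))=1
  k=0: (−1)^1·4.8990/(2)·0.2005^3·0.9797^1 = -0.019336
  k=1: (−1)^2·4.8990/(2)·0.2005^1·0.9797^3 = +0.461764
d^2_{1,0}(2.7379) = -0.019336 +0.461764 = +0.442428
Attach z-rotation phases: D = e^{-i(1)(4.8062)}·(+0.442428)·e^{-i(0)(2.8982)} = +0.041444+0.440483i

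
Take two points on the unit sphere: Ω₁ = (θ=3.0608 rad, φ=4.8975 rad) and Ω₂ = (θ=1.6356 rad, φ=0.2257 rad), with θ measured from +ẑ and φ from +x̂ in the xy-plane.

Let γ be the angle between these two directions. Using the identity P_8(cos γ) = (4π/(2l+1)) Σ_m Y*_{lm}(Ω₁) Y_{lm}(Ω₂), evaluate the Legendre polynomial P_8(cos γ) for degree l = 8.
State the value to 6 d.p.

Expand P_8 via completeness: Σ_{m} conj(Y_{8,m}) at Ω₁ times Y_{8,m} at Ω₂ —
  m=-8: (0.00000 + 0.00000j) × (-0.11792 - 0.49293j) = 0.00000 - 0.00000j  (running Σ = 0.00000 - 0.00000j)
  m=-7: (0.00000 - 0.00000j) × (0.00120 + 0.13156j) = 0.00000 + 0.00000j  (running Σ = 0.00000 + 0.00000j)
  m=-6: (-0.00000 - 0.00000j) × (-0.07486 + 0.34018j) = 0.00000 - 0.00000j  (running Σ = 0.00000 - 0.00000j)
  m=-5: (-0.00003 + 0.00002j) × (0.06551 - 0.13832j) = 0.00000 + 0.00000j  (running Σ = 0.00000 + 0.00000j)
  m=-4: (0.00042 + 0.00038j) × (0.18537 - 0.23494j) = 0.00017 - 0.00003j  (running Σ = 0.00017 - 0.00002j)
  m=-3: (0.00378 - 0.00609j) × (-0.12668 + 0.10183j) = 0.00014 + 0.00116j  (running Σ = 0.00031 + 0.00113j)
  m=-2: (-0.06045 - 0.02346j) × (-0.24975 + 0.12107j) = 0.01794 - 0.00146j  (running Σ = 0.01825 - 0.00033j)
  m=-1: (-0.06919 + 0.36950j) × (0.16221 - 0.03725j) = 0.00254 + 0.06251j  (running Σ = 0.02079 + 0.06219j)
  m=0: (1.03037 + 0.00000j) × (0.27112 + 0.00000j) = 0.27936 + 0.00000j  (running Σ = 0.30014 + 0.06219j)
  m=1: (0.06919 + 0.36950j) × (-0.16221 - 0.03725j) = 0.00254 - 0.06251j  (running Σ = 0.30268 - 0.00033j)
  m=2: (-0.06045 + 0.02346j) × (-0.24975 - 0.12107j) = 0.01794 + 0.00146j  (running Σ = 0.32062 + 0.00113j)
  m=3: (-0.00378 - 0.00609j) × (0.12668 + 0.10183j) = 0.00014 - 0.00116j  (running Σ = 0.32076 - 0.00002j)
  m=4: (0.00042 - 0.00038j) × (0.18537 + 0.23494j) = 0.00017 + 0.00003j  (running Σ = 0.32093 + 0.00000j)
  m=5: (0.00003 + 0.00002j) × (-0.06551 - 0.13832j) = 0.00000 - 0.00000j  (running Σ = 0.32093 - 0.00000j)
  m=6: (-0.00000 + 0.00000j) × (-0.07486 - 0.34018j) = 0.00000 + 0.00000j  (running Σ = 0.32093 + 0.00000j)
  m=7: (-0.00000 - 0.00000j) × (-0.00120 + 0.13156j) = 0.00000 - 0.00000j  (running Σ = 0.32093 - 0.00000j)
  m=8: (0.00000 - 0.00000j) × (-0.11792 + 0.49293j) = 0.00000 + 0.00000j  (running Σ = 0.32093 + 0.00000j)
Accumulated sum 0.32093 + 0.00000j; after 4π/(2l+1) scaling, 0.23723 + 0.00000j ⇒ P_8 = 0.237231

0.237231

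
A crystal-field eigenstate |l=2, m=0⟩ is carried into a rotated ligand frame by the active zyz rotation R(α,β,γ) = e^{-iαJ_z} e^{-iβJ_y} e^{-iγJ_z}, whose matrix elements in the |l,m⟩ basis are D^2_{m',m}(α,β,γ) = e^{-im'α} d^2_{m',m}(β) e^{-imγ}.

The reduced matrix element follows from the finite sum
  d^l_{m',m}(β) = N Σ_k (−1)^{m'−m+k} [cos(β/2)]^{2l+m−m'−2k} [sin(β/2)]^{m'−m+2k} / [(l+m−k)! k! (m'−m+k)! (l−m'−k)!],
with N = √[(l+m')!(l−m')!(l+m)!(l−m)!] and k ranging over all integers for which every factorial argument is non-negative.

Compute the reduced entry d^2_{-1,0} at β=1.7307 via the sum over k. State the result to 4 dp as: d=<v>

d=-0.1925

d^2_{-1,0}(β=1.7307) via the finite sum:
c=cos(1.730700/2)=0.648374, s=sin(1.730700/2)=0.761322; N=√[1·6·2·2]=4.898979
k∈{1,2} keeps every argument non-negative
  k=1: (−1)^0·4.8990/(2)·0.6484^3·0.7613^1 = +0.508300
  k=2: (−1)^1·4.8990/(2)·0.6484^1·0.7613^3 = -0.700820
d^2_{-1,0}(1.7307) = +0.508300 -0.700820 = -0.192520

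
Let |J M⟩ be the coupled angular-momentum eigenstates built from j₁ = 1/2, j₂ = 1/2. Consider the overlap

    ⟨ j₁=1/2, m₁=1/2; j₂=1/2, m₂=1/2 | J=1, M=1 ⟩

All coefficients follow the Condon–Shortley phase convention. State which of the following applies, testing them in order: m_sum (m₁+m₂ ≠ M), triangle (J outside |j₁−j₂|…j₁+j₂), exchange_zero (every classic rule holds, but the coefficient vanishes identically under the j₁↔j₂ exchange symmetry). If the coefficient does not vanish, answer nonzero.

m-sum: m₁+m₂ = 1/2+1/2 = 1, M = 1  ✓
triangle: |j₁−j₂| = 0 ≤ J = 1 ≤ j₁+j₂ = 1  ✓
exchange: j₁=j₂, m₁=m₂ with (−1)^(j₁+j₂−J) = (−1)^0 = +1 — symmetry imposes no zero
value check: CG = +1 = +1.000000 ≠ 0

nonzero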